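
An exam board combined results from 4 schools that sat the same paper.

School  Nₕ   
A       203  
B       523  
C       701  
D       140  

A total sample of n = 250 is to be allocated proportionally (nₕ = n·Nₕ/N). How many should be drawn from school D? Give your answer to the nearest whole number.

22

Share of school D = 140/1567 = 0.08934.
Allocate 250 × 0.08934 = 22.336... → 22.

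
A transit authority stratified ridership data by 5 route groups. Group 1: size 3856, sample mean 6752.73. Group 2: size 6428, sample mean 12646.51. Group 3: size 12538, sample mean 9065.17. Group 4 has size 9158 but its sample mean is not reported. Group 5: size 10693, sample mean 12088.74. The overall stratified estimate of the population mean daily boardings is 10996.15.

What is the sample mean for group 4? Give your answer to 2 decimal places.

12992.40

Σ Nₕx̄ₕ = N·μ, so 9158·x̄_4 = 42673·10996.15 − (3856·6752.73 + 6428·12646.51 + 12538·9065.17 + 10693·12088.74).
= 469238708.95 − 350254291.44 = 118984417.51.
x̄_4 = 118984417.51 / 9158 = 12992.4020... → 12992.40.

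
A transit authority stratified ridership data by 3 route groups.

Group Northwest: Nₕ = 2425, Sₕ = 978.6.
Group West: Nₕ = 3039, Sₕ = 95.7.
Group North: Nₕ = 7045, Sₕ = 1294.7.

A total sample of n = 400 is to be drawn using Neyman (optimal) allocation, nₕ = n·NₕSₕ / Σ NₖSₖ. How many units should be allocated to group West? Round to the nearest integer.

Northwest: NₕSₕ = 2425·978.6 = 2373105
West: NₕSₕ = 3039·95.7 = 290832.3
North: NₕSₕ = 7045·1294.7 = 9121161.5
Σ NₕSₕ = 11785098.8.
n_West = 400·290832.3/11785098.8 = 9.871... → 10.

10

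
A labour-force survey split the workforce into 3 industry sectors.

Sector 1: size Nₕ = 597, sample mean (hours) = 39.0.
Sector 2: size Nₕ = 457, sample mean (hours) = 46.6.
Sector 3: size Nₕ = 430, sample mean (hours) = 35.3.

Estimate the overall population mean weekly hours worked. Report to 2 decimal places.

x̄_st = (Σ Nₕx̄ₕ) / (Σ Nₕ) = (597·39.0 + 457·46.6 + 430·35.3) / 1484
= 59758.2 / 1484 = 40.2683... → 40.27.

40.27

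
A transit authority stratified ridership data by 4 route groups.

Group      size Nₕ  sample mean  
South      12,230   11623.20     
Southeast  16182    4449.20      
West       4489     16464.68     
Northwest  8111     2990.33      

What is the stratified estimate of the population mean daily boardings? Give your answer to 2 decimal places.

7615.17

N = 41012; weights Wₕ = Nₕ/N = (0.2982, 0.3946, 0.1095, 0.1978).
x̄_st = Σ Wₕ·x̄ₕ = 0.2982·11623.20 + 0.3946·4449.20 + 0.1095·16464.68 + 0.1978·2990.33 ≈ 7615.1664...
→ 7615.17.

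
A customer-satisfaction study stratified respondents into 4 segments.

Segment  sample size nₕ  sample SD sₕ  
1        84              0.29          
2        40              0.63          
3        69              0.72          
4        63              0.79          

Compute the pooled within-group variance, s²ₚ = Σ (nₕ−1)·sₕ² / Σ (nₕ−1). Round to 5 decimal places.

0.38256

1: (84−1)·0.29² = 83·0.0841 = 6.9803
2: (40−1)·0.63² = 39·0.3969 = 15.4791
3: (69−1)·0.72² = 68·0.5184 = 35.2512
4: (63−1)·0.79² = 62·0.6241 = 38.6942
Numerator = 96.4048; denominator = Σ(nₕ−1) = 252.
s²ₚ = 96.4048/252 = 0.3825587... → 0.38256.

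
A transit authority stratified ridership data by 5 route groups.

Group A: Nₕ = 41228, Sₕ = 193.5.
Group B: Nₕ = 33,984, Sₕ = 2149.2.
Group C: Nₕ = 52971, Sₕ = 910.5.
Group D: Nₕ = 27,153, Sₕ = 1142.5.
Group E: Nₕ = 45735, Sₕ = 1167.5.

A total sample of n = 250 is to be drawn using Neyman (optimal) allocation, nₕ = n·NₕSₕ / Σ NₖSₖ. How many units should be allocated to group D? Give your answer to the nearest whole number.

36

A: NₕSₕ = 41228·193.5 = 7977618
B: NₕSₕ = 33984·2149.2 = 73038412.8
C: NₕSₕ = 52971·910.5 = 48230095.5
D: NₕSₕ = 27153·1142.5 = 31022302.5
E: NₕSₕ = 45735·1167.5 = 53395612.5
Σ NₕSₕ = 213664041.3.
n_D = 250·31022302.5/213664041.3 = 36.298... → 36.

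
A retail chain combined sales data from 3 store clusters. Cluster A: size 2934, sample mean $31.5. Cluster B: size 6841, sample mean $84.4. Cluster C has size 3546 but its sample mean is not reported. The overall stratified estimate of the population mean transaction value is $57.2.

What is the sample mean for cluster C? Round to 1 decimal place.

26.0

N = 2934 + 6841 + 3546 = 13321.
Overall total = μ·N = 57.2·13321 = 761961.2.
Subtract the known strata: 2934·31.5 + 6841·84.4 = 669801.4.
Remaining total for cluster C: 761961.2 − 669801.4 = 92159.8.
Divide by its size: 92159.8 / 3546 = 25.990... → 26.0.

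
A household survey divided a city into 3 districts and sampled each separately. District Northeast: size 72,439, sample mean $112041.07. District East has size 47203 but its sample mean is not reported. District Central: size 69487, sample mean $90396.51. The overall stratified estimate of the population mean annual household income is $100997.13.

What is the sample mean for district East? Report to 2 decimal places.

Σ Nₕx̄ₕ = N·μ, so 47203·x̄_East = 189129·100997.13 − (72439·112041.07 + 69487·90396.51).
= 19101486199.77 − 14397525360.1 = 4703960839.67.
x̄_East = 4703960839.67 / 47203 = 99653.8533... → 99653.85.

99653.85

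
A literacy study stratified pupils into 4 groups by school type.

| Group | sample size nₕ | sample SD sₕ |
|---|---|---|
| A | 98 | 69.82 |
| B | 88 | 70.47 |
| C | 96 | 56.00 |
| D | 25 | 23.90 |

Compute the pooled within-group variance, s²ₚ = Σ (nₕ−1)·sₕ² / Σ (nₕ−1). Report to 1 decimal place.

Degrees of freedom: 97 + 87 + 95 + 24 = 303.
Σ(nₕ−1)sₕ² = 97·4874.8324 + 87·4966.0209 + 95·3136 + 24·571.21 = 1216531.6011.
s²ₚ = 1216531.6011 / 303 = 4014.956... → 4015.0.

4015.0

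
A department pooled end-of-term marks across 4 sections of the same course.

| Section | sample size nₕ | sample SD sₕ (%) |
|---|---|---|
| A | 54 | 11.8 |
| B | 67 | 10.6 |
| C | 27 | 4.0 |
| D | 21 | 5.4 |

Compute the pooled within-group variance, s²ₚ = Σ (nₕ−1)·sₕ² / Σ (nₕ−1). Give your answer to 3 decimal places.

95.725

A: (54−1)·11.8² = 53·139.24 = 7379.72
B: (67−1)·10.6² = 66·112.36 = 7415.76
C: (27−1)·4.0² = 26·16 = 416
D: (21−1)·5.4² = 20·29.16 = 583.2
Numerator = 15794.68; denominator = Σ(nₕ−1) = 165.
s²ₚ = 15794.68/165 = 95.72533... → 95.725.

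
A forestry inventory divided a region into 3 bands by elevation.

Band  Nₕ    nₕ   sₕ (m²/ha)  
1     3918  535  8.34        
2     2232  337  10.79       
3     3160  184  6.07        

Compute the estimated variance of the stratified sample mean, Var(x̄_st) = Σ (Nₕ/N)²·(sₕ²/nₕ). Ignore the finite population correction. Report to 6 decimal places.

0.065951

N = 9310; Wₕ = Nₕ/N.
band 1: (3918/9310)²·8.34²/535 = 0.023025434
band 2: (2232/9310)²·10.79²/337 = 0.019856468
band 3: (3160/9310)²·6.07²/184 = 0.023069297
Sum = 0.065951199 → 0.065951.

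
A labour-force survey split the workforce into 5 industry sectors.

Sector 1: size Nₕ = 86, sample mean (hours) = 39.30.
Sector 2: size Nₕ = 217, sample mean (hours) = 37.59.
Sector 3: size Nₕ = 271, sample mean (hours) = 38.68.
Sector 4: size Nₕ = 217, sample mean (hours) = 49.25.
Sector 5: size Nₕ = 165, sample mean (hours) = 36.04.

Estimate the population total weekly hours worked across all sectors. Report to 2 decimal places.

38652.96

Estimate total by summing Nₕ·x̄ₕ over strata.
86·39.30 + 217·37.59 + 271·38.68 + 217·49.25 + 165·36.04 = 3379.8 + 8157.03 + 10482.28 + 10687.25 + 5946.6 = 38652.96.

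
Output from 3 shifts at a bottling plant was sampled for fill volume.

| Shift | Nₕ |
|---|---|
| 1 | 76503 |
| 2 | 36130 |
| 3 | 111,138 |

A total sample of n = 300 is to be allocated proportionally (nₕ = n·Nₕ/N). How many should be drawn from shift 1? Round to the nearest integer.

N = 76503 + 36130 + 111138 = 223771.
n_1 = 300·76503/223771 = 102.564... → 103.

103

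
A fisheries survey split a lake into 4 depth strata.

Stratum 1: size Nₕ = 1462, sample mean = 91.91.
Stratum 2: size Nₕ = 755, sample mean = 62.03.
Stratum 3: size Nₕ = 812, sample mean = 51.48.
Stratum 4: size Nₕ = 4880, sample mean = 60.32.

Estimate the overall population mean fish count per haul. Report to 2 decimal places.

65.42

x̄_st = (Σ Nₕx̄ₕ) / (Σ Nₕ) = (1462·91.91 + 755·62.03 + 812·51.48 + 4880·60.32) / 7909
= 517368.43 / 7909 = 65.4152... → 65.42.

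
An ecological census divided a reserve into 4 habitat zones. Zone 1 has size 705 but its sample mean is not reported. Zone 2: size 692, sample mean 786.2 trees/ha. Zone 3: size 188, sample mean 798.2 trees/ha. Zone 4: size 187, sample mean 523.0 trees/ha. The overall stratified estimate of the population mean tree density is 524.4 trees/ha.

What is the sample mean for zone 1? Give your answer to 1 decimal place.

Σ Nₕx̄ₕ = N·μ, so 705·x̄_1 = 1772·524.4 − (692·786.2 + 188·798.2 + 187·523.0).
= 929236.8 − 791913 = 137323.8.
x̄_1 = 137323.8 / 705 = 194.786... → 194.8.

194.8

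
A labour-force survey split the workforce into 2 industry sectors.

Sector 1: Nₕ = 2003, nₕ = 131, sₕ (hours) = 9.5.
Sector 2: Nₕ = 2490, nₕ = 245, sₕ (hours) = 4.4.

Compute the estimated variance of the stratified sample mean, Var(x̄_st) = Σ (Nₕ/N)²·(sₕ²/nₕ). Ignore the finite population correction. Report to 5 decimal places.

0.16119

N = 4493; Wₕ = Nₕ/N.
sector 1: (2003/4493)²·9.5²/131 = 0.13691940
sector 2: (2490/4493)²·4.4²/245 = 0.02426974
Sum = 0.16118914 → 0.16119.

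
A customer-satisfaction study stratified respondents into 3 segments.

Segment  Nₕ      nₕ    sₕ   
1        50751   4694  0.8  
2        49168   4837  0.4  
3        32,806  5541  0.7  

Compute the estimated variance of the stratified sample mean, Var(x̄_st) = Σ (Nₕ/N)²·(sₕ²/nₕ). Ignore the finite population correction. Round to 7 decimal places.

0.0000299

N = 132725; Wₕ = Nₕ/N.
segment 1: (50751/132725)²·0.8²/4694 = 0.0000199352
segment 2: (49168/132725)²·0.4²/4837 = 0.0000045395
segment 3: (32806/132725)²·0.7²/5541 = 0.0000054027
Sum = 0.0000298773 → 0.0000299.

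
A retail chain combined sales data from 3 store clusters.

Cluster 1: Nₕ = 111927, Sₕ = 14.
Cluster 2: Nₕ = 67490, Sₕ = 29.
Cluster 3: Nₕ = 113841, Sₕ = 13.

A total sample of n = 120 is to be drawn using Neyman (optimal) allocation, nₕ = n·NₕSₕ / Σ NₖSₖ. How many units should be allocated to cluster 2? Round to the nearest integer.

47

Σ NₕSₕ = 111927·14 + 67490·29 + 113841·13 = 5004121.
Share for 2: 1957210/5004121 = 0.39112.
n_2 = 120 × 0.39112 = 46.934... → 47.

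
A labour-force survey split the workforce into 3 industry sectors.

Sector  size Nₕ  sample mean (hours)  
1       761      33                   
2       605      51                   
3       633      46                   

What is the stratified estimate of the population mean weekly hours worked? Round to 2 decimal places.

N = 1999; weights Wₕ = Nₕ/N = (0.3807, 0.3027, 0.3167).
x̄_st = Σ Wₕ·x̄ₕ = 0.3807·33 + 0.3027·51 + 0.3167·46 ≈ 42.5643...
→ 42.56.

42.56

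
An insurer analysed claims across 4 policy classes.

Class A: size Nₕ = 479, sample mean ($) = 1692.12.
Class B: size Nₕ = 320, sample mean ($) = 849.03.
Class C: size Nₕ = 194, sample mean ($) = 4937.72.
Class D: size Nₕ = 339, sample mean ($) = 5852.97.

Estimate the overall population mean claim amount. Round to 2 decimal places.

3021.24

x̄_st = (Σ Nₕx̄ₕ) / (Σ Nₕ) = (479·1692.12 + 320·849.03 + 194·4937.72 + 339·5852.97) / 1332
= 4024289.59 / 1332 = 3021.2384... → 3021.24.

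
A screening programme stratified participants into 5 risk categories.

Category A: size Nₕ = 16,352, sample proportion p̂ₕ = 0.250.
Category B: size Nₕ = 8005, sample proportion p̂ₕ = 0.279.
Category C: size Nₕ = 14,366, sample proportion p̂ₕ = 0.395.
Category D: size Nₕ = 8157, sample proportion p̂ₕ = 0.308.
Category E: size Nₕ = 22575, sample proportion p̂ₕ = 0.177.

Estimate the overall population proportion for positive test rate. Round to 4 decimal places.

0.2664

N = 16352 + 8005 + 14366 + 8157 + 22575 = 69455.
Overall proportion = Σ (Nₕ/N)·p̂ₕ.
Σ Nₕp̂ₕ = 4088 + 2233.395 + 5674.57 + 2512.356 + 3995.775 = 18504.096.
18504.096 / 69455 = 0.266418... → 0.2664.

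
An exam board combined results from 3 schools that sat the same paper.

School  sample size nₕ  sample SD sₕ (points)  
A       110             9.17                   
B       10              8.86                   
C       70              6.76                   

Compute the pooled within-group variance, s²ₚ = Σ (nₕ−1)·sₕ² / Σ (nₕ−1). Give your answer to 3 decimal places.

Degrees of freedom: 109 + 9 + 69 = 187.
Σ(nₕ−1)sₕ² = 109·84.0889 + 9·78.4996 + 69·45.6976 = 13025.3209.
s²ₚ = 13025.3209 / 187 = 69.65412... → 69.654.

69.654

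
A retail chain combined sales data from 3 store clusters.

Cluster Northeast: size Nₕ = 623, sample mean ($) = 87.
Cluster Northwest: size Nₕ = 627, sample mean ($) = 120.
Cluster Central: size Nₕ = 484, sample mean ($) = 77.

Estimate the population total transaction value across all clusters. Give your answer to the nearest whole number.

Northeast: 623·87 = 54201
Northwest: 627·120 = 75240
Central: 484·77 = 37268
τ̂ = Σ Nₕx̄ₕ = 166709.

166709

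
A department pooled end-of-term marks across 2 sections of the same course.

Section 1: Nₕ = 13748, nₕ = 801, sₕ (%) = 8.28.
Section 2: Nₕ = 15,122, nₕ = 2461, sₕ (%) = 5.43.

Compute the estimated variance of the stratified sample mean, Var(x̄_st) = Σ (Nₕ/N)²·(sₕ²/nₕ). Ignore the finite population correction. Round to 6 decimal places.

0.022697

N = 28870. Term for each stratum: Wₕ²sₕ²/nₕ.
Var(x̄_st) = 0.019409468 + 0.003287100 = 0.022696568 → 0.022697.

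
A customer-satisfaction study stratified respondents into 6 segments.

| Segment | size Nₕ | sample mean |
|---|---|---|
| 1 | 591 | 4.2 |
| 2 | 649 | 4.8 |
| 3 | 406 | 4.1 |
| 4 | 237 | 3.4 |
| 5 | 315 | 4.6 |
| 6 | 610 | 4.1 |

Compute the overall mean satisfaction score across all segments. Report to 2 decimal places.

x̄_st = (Σ Nₕx̄ₕ) / (Σ Nₕ) = (591·4.2 + 649·4.8 + 406·4.1 + 237·3.4 + 315·4.6 + 610·4.1) / 2808
= 12017.8 / 2808 = 4.2798... → 4.28.

4.28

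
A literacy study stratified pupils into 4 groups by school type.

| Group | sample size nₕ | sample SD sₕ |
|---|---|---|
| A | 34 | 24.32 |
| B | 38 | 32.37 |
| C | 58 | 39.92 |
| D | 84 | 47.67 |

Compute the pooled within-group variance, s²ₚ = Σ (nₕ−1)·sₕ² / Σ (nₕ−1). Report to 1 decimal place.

A: (34−1)·24.32² = 33·591.4624 = 19518.2592
B: (38−1)·32.37² = 37·1047.8169 = 38769.2253
C: (58−1)·39.92² = 57·1593.6064 = 90835.5648
D: (84−1)·47.67² = 83·2272.4289 = 188611.5987
Numerator = 337734.648; denominator = Σ(nₕ−1) = 210.
s²ₚ = 337734.648/210 = 1608.260... → 1608.3.

1608.3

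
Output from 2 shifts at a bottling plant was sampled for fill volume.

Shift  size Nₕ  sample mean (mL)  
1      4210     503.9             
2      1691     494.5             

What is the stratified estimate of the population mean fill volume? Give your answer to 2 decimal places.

N = 4210 + 1691 = 5901.
Weight each subgroup mean by Nₕ/N and sum.
Σ Nₕx̄ₕ = 4210·503.9 + 1691·494.5 = 2121419 + 836199.5 = 2957618.5.
Divide by N: 2957618.5 / 5901 = 501.2063... → 501.21.

501.21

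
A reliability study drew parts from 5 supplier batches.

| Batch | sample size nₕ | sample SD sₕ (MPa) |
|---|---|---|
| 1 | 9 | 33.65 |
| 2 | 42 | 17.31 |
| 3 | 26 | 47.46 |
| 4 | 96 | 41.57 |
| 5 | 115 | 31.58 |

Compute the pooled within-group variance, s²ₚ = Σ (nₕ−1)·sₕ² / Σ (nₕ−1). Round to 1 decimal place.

1256.2

1: (9−1)·33.65² = 8·1132.3225 = 9058.58
2: (42−1)·17.31² = 41·299.6361 = 12285.0801
3: (26−1)·47.46² = 25·2252.4516 = 56311.29
4: (96−1)·41.57² = 95·1728.0649 = 164166.1655
5: (115−1)·31.58² = 114·997.2964 = 113691.7896
Numerator = 355512.9052; denominator = Σ(nₕ−1) = 283.
s²ₚ = 355512.9052/283 = 1256.229... → 1256.2.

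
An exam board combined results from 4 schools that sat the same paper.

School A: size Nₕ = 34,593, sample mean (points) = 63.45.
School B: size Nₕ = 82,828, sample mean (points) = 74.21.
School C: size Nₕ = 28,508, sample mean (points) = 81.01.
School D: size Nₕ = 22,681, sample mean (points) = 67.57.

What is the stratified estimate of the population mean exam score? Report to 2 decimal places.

x̄_st = (Σ Nₕx̄ₕ) / (Σ Nₕ) = (34593·63.45 + 82828·74.21 + 28508·81.01 + 22681·67.57) / 168610
= 12183579.98 / 168610 = 72.2589... → 72.26.

72.26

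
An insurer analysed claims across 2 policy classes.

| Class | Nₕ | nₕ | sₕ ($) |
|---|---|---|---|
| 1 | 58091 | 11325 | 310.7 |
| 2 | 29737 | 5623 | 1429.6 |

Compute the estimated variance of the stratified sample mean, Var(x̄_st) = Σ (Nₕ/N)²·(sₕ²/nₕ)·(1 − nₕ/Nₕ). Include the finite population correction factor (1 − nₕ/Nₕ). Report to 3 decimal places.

N = 87828. Term for each stratum: Wₕ²sₕ²/nₕ·(1−nₕ/Nₕ).
Var(x̄_st) = 3.002046 + 33.787917 = 36.789963 → 36.790.

36.790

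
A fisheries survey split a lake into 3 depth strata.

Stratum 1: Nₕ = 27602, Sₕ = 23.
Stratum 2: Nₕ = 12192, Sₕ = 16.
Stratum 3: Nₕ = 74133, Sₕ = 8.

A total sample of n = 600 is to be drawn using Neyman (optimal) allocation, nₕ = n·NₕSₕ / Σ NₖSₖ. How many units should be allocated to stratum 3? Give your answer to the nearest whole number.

250

1: NₕSₕ = 27602·23 = 634846
2: NₕSₕ = 12192·16 = 195072
3: NₕSₕ = 74133·8 = 593064
Σ NₕSₕ = 1422982.
n_3 = 600·593064/1422982 = 250.065... → 250.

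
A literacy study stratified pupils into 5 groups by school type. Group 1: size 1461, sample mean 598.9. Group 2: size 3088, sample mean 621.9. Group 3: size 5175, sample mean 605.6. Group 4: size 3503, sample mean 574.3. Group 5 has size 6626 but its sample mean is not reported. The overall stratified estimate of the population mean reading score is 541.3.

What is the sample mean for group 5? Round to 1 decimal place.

423.4

N = 1461 + 3088 + 5175 + 3503 + 6626 = 19853.
Overall total = μ·N = 541.3·19853 = 10746428.9.
Subtract the known strata: 1461·598.9 + 3088·621.9 + 5175·605.6 + 3503·574.3 = 7941173.
Remaining total for group 5: 10746428.9 − 7941173 = 2805255.9.
Divide by its size: 2805255.9 / 6626 = 423.371... → 423.4.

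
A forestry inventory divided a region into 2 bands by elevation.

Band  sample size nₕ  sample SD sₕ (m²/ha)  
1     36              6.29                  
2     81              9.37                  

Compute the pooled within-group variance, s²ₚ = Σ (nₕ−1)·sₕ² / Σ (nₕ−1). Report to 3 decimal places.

1: (36−1)·6.29² = 35·39.5641 = 1384.7435
2: (81−1)·9.37² = 80·87.7969 = 7023.752
Numerator = 8408.4955; denominator = Σ(nₕ−1) = 115.
s²ₚ = 8408.4955/115 = 73.11735... → 73.117.

73.117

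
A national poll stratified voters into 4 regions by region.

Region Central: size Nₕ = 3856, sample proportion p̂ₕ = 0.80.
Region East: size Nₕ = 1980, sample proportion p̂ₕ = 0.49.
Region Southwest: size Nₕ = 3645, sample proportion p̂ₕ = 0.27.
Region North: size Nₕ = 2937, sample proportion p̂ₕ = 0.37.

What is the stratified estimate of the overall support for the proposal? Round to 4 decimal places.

N = 3856 + 1980 + 3645 + 2937 = 12418.
Overall proportion = Σ (Nₕ/N)·p̂ₕ.
Σ Nₕp̂ₕ = 3084.8 + 970.2 + 984.15 + 1086.69 = 6125.84.
6125.84 / 12418 = 0.493303... → 0.4933.

0.4933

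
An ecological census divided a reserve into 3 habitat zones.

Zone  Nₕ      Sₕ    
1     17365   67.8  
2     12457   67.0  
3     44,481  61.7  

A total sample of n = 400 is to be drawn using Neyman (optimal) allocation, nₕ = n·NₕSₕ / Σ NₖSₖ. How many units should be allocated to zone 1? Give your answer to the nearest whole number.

1: NₕSₕ = 17365·67.8 = 1177347
2: NₕSₕ = 12457·67.0 = 834619
3: NₕSₕ = 44481·61.7 = 2744477.7
Σ NₕSₕ = 4756443.7.
n_1 = 400·1177347/4756443.7 = 99.011... → 99.

99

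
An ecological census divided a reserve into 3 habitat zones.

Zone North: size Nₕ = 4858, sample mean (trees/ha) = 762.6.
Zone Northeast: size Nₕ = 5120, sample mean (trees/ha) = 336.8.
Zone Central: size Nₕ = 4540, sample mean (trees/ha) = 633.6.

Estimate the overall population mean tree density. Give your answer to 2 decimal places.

x̄_st = (Σ Nₕx̄ₕ) / (Σ Nₕ) = (4858·762.6 + 5120·336.8 + 4540·633.6) / 14518
= 8305670.8 / 14518 = 572.0947... → 572.09.

572.09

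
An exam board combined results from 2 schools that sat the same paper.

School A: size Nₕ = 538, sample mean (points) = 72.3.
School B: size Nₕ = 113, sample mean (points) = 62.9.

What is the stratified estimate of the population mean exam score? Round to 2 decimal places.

70.67

N = 651; weights Wₕ = Nₕ/N = (0.8264, 0.1736).
x̄_st = Σ Wₕ·x̄ₕ = 0.8264·72.3 + 0.1736·62.9 ≈ 70.6684...
→ 70.67.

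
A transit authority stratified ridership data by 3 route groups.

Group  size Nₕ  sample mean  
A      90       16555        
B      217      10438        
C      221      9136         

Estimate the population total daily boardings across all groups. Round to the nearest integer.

5774052

Estimate total by summing Nₕ·x̄ₕ over strata.
90·16555 + 217·10438 + 221·9136 = 1489950 + 2265046 + 2019056 = 5774052.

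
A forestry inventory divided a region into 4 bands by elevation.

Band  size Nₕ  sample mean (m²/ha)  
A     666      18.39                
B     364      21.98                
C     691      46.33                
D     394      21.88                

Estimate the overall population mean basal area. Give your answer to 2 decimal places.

x̄_st = (Σ Nₕx̄ₕ) / (Σ Nₕ) = (666·18.39 + 364·21.98 + 691·46.33 + 394·21.88) / 2115
= 60883.21 / 2115 = 28.7864... → 28.79.

28.79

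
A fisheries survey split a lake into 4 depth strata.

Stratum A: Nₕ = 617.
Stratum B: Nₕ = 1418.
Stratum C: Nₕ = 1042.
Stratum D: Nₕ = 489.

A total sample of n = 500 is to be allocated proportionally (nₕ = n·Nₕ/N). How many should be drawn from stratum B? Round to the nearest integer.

199

N = 617 + 1418 + 1042 + 489 = 3566.
n_B = 500·1418/3566 = 198.822... → 199.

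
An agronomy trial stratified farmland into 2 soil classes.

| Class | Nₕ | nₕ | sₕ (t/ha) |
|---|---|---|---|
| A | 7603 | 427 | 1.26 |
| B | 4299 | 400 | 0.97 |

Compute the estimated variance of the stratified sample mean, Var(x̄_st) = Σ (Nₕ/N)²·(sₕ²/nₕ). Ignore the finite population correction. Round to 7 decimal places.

N = 11902; Wₕ = Nₕ/N.
class A: (7603/11902)²·1.26²/427 = 0.0015172016
class B: (4299/11902)²·0.97²/400 = 0.0003068870
Sum = 0.0018240886 → 0.0018241.

0.0018241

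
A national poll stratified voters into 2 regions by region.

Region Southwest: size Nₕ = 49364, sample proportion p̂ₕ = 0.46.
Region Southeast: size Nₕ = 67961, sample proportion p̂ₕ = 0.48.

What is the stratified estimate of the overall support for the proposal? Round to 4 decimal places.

0.4716

N = 49364 + 67961 = 117325.
Overall proportion = Σ (Nₕ/N)·p̂ₕ.
Σ Nₕp̂ₕ = 22707.44 + 32621.28 = 55328.72.
55328.72 / 117325 = 0.471585... → 0.4716.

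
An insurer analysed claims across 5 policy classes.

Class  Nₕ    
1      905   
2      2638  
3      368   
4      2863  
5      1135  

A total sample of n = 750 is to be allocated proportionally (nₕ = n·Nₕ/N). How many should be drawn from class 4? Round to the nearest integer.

Share of class 4 = 2863/7909 = 0.36199.
Allocate 750 × 0.36199 = 271.494... → 271.

271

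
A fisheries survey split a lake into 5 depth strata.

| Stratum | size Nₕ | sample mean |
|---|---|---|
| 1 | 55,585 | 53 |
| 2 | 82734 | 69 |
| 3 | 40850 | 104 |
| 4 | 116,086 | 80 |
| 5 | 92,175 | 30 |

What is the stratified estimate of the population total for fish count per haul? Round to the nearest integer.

1: 55585·53 = 2946005
2: 82734·69 = 5708646
3: 40850·104 = 4248400
4: 116086·80 = 9286880
5: 92175·30 = 2765250
τ̂ = Σ Nₕx̄ₕ = 24955181.

24955181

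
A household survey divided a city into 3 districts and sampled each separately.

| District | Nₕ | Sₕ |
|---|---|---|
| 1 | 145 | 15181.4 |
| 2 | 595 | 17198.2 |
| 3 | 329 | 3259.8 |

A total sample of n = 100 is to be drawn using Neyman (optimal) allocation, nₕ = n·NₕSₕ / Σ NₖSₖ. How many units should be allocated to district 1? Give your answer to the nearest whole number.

16

1: NₕSₕ = 145·15181.4 = 2201303
2: NₕSₕ = 595·17198.2 = 10232929
3: NₕSₕ = 329·3259.8 = 1072474.2
Σ NₕSₕ = 13506706.2.
n_1 = 100·2201303/13506706.2 = 16.298... → 16.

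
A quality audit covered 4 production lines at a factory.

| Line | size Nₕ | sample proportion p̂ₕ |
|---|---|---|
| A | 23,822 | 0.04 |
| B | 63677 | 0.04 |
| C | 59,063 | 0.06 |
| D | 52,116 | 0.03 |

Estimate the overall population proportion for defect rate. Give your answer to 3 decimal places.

Wₕ = Nₕ/N with N = 198678: 0.1199, 0.3205, 0.2973, 0.2623.
p̂_st = 0.1199·0.04 + 0.3205·0.04 + 0.2973·0.06 + 0.2623·0.03 ≈ 0.04332... → 0.043.

0.043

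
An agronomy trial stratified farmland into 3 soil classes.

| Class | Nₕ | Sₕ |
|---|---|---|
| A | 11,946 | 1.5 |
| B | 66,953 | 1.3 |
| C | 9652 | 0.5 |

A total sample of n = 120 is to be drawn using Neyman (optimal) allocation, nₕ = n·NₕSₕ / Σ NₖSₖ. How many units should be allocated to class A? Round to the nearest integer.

Σ NₕSₕ = 11946·1.5 + 66953·1.3 + 9652·0.5 = 109783.9.
Share for A: 17919/109783.9 = 0.16322.
n_A = 120 × 0.16322 = 19.586... → 20.

20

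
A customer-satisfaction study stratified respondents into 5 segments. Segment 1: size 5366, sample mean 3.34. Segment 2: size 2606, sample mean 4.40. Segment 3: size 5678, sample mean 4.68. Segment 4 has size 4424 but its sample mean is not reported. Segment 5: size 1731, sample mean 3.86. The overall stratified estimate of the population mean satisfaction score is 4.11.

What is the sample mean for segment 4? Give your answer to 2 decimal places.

4.24

Σ Nₕx̄ₕ = N·μ, so 4424·x̄_4 = 19805·4.11 − (5366·3.34 + 2606·4.40 + 5678·4.68 + 1731·3.86).
= 81398.55 − 62643.54 = 18755.01.
x̄_4 = 18755.01 / 4424 = 4.2394... → 4.24.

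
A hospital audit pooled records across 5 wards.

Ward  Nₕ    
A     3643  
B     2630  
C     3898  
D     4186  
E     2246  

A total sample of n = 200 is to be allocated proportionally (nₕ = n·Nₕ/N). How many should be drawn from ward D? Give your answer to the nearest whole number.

50

Share of ward D = 4186/16603 = 0.25212.
Allocate 200 × 0.25212 = 50.425... → 50.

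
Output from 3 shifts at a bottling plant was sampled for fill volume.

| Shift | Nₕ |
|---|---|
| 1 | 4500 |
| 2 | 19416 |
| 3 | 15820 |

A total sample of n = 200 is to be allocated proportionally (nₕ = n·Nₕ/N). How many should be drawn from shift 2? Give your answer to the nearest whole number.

N = 4500 + 19416 + 15820 = 39736.
n_2 = 200·19416/39736 = 97.725... → 98.

98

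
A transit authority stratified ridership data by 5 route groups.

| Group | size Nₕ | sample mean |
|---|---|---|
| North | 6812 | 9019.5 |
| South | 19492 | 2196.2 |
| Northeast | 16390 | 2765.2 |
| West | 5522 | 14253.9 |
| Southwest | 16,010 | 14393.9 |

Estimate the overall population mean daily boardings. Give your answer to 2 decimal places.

7142.39

N = 64226; weights Wₕ = Nₕ/N = (0.1061, 0.3035, 0.2552, 0.0860, 0.2493).
x̄_st = Σ Wₕ·x̄ₕ = 0.1061·9019.5 + 0.3035·2196.2 + 0.2552·2765.2 + 0.0860·14253.9 + 0.2493·14393.9 ≈ 7142.3904...
→ 7142.39.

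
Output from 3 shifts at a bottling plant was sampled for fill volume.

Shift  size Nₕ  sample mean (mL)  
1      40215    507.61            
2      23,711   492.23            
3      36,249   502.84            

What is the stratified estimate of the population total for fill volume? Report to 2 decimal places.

50312248.84

Population total = Σ Nₕ·x̄ₕ (each stratum's size times its mean).
40215·507.61 + 23711·492.23 + 36249·502.84 = 20413536.15 + 11671265.53 + 18227447.16 = 50312248.84.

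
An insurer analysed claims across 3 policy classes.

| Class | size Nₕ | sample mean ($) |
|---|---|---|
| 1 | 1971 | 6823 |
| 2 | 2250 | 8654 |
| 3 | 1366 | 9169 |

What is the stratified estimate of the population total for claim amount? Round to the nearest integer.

45444487

Estimate total by summing Nₕ·x̄ₕ over strata.
1971·6823 + 2250·8654 + 1366·9169 = 13448133 + 19471500 + 12524854 = 45444487.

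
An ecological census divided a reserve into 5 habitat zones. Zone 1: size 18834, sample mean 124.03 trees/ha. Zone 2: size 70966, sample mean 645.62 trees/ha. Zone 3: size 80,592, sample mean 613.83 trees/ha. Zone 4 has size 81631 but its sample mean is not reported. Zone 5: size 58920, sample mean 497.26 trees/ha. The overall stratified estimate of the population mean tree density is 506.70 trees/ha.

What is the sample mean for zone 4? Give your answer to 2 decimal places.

375.27

N = 18834 + 70966 + 80592 + 81631 + 58920 = 310943.
Overall total = μ·N = 506.70·310943 = 157554818.1.
Subtract the known strata: 18834·124.03 + 70966·645.62 + 80592·613.83 + 58920·497.26 = 126921396.5.
Remaining total for zone 4: 157554818.1 − 126921396.5 = 30633421.6.
Divide by its size: 30633421.6 / 81631 = 375.2670... → 375.27.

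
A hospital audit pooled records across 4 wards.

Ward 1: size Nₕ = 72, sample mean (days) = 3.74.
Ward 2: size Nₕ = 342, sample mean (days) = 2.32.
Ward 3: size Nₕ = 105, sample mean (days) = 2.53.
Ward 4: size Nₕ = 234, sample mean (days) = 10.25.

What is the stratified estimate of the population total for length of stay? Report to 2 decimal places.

1: 72·3.74 = 269.28
2: 342·2.32 = 793.44
3: 105·2.53 = 265.65
4: 234·10.25 = 2398.5
τ̂ = Σ Nₕx̄ₕ = 3726.87.

3726.87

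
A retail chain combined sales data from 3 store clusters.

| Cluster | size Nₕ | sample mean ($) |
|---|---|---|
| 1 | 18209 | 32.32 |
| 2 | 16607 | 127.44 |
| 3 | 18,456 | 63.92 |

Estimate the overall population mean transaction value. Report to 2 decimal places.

N = 18209 + 16607 + 18456 = 53272.
Weight each subgroup mean by Nₕ/N and sum.
Σ Nₕx̄ₕ = 18209·32.32 + 16607·127.44 + 18456·63.92 = 588514.88 + 2116396.08 + 1179707.52 = 3884618.48.
Divide by N: 3884618.48 / 53272 = 72.9205... → 72.92.

72.92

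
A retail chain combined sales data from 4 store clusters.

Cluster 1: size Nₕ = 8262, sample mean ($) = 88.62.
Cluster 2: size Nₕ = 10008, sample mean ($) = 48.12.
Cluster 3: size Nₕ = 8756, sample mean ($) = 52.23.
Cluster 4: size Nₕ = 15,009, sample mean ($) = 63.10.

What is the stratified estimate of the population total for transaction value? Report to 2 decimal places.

2618157.18

Population total = Σ Nₕ·x̄ₕ (each stratum's size times its mean).
8262·88.62 + 10008·48.12 + 8756·52.23 + 15009·63.10 = 732178.44 + 481584.96 + 457325.88 + 947067.9 = 2618157.18.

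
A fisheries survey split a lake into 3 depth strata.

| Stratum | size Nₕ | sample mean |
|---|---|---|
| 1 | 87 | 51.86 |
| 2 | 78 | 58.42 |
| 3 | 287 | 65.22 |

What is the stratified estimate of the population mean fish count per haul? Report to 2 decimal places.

61.48

N = 87 + 78 + 287 = 452.
Weight each subgroup mean by Nₕ/N and sum.
Σ Nₕx̄ₕ = 87·51.86 + 78·58.42 + 287·65.22 = 4511.82 + 4556.76 + 18718.14 = 27786.72.
Divide by N: 27786.72 / 452 = 61.4750... → 61.48.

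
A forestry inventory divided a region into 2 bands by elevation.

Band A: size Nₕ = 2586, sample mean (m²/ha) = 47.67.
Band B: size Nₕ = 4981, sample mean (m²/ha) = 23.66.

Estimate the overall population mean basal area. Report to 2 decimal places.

31.87

N = 2586 + 4981 = 7567.
Weight each subgroup mean by Nₕ/N and sum.
Σ Nₕx̄ₕ = 2586·47.67 + 4981·23.66 = 123274.62 + 117850.46 = 241125.08.
Divide by N: 241125.08 / 7567 = 31.8653... → 31.87.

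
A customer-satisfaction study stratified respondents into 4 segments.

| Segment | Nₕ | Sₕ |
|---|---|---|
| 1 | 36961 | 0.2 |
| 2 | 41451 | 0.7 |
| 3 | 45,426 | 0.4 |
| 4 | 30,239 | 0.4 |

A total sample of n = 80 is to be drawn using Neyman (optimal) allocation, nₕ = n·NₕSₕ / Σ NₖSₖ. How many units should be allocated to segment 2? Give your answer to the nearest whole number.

1: NₕSₕ = 36961·0.2 = 7392.2
2: NₕSₕ = 41451·0.7 = 29015.7
3: NₕSₕ = 45426·0.4 = 18170.4
4: NₕSₕ = 30239·0.4 = 12095.6
Σ NₕSₕ = 66673.9.
n_2 = 80·29015.7/66673.9 = 34.815... → 35.

35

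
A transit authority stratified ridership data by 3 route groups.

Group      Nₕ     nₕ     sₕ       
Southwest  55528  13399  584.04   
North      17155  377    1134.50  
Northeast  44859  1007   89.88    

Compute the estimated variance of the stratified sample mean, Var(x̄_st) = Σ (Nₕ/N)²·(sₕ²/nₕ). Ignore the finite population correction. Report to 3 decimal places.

N = 117542; Wₕ = Nₕ/N.
group Southwest: (55528/117542)²·584.04²/13399 = 5.681339
group North: (17155/117542)²·1134.50²/377 = 72.721519
group Northeast: (44859/117542)²·89.88²/1007 = 1.168449
Sum = 79.571307 → 79.571.

79.571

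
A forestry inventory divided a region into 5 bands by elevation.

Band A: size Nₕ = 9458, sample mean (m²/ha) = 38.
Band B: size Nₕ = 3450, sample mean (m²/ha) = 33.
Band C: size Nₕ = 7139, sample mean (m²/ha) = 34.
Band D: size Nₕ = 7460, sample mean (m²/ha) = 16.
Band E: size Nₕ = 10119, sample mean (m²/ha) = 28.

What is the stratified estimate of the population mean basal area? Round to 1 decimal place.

29.7

N = 9458 + 3450 + 7139 + 7460 + 10119 = 37626.
Overall mean = Σ (Nₕ/N)·x̄ₕ — weight by population share, not a simple average.
Σ Nₕx̄ₕ = 9458·38 + 3450·33 + 7139·34 + 7460·16 + 10119·28 = 359404 + 113850 + 242726 + 119360 + 283332 = 1118672.
Divide by N: 1118672 / 37626 = 29.731... → 29.7.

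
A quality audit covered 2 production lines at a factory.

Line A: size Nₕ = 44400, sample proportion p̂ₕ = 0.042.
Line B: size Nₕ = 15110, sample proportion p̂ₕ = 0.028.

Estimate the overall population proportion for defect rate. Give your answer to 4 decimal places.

N = 44400 + 15110 = 59510.
Overall proportion = Σ (Nₕ/N)·p̂ₕ.
Σ Nₕp̂ₕ = 1864.8 + 423.08 = 2287.88.
2287.88 / 59510 = 0.038445... → 0.0384.

0.0384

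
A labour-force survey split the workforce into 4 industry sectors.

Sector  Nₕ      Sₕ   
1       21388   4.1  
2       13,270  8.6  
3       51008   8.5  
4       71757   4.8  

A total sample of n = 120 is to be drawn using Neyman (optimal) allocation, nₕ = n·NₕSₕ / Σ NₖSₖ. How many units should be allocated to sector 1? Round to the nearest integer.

1: NₕSₕ = 21388·4.1 = 87690.8
2: NₕSₕ = 13270·8.6 = 114122
3: NₕSₕ = 51008·8.5 = 433568
4: NₕSₕ = 71757·4.8 = 344433.6
Σ NₕSₕ = 979814.4.
n_1 = 120·87690.8/979814.4 = 10.740... → 11.

11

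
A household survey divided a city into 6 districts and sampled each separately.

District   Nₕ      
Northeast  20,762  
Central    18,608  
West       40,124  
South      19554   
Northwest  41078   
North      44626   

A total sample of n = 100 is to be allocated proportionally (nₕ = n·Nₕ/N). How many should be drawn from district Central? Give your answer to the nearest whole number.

Share of district Central = 18608/184752 = 0.10072.
Allocate 100 × 0.10072 = 10.072... → 10.

10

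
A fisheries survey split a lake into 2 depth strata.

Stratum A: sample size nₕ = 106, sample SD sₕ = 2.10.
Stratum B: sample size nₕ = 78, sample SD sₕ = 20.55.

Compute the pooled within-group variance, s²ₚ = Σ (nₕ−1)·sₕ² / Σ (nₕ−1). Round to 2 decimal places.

181.21

A: (106−1)·2.10² = 105·4.41 = 463.05
B: (78−1)·20.55² = 77·422.3025 = 32517.2925
Numerator = 32980.3425; denominator = Σ(nₕ−1) = 182.
s²ₚ = 32980.3425/182 = 181.2107... → 181.21.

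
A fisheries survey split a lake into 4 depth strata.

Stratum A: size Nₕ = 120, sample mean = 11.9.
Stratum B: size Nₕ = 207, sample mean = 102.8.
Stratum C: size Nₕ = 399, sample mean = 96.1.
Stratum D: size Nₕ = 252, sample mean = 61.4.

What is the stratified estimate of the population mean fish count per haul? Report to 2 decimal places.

N = 978; weights Wₕ = Nₕ/N = (0.1227, 0.2117, 0.4080, 0.2577).
x̄_st = Σ Wₕ·x̄ₕ = 0.1227·11.9 + 0.2117·102.8 + 0.4080·96.1 + 0.2577·61.4 ≈ 78.2457...
→ 78.25.

78.25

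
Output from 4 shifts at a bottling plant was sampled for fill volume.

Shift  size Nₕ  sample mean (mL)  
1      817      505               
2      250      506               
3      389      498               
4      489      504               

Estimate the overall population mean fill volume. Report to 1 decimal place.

503.5

N = 1945; weights Wₕ = Nₕ/N = (0.4201, 0.1285, 0.2000, 0.2514).
x̄_st = Σ Wₕ·x̄ₕ = 0.4201·505 + 0.1285·506 + 0.2000·498 + 0.2514·504 ≈ 503.477...
→ 503.5.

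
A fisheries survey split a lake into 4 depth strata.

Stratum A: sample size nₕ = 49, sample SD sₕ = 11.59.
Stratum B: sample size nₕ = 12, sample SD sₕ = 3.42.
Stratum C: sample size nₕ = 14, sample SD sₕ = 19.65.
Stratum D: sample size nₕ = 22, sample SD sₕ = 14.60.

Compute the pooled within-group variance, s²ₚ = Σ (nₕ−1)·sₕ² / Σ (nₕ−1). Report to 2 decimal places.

Degrees of freedom: 48 + 11 + 13 + 21 = 93.
Σ(nₕ−1)sₕ² = 48·134.3281 + 11·11.6964 + 13·386.1225 + 21·213.16 = 16072.3617.
s²ₚ = 16072.3617 / 93 = 172.8211... → 172.82.

172.82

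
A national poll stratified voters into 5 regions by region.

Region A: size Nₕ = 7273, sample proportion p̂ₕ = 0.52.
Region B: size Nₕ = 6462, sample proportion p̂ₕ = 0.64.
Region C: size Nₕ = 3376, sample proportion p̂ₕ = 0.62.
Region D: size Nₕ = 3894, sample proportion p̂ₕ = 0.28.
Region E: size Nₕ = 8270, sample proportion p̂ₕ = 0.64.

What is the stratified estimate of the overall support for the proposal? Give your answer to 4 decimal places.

N = 7273 + 6462 + 3376 + 3894 + 8270 = 29275.
Overall proportion = Σ (Nₕ/N)·p̂ₕ.
Σ Nₕp̂ₕ = 3781.96 + 4135.68 + 2093.12 + 1090.32 + 5292.8 = 16393.88.
16393.88 / 29275 = 0.559996... → 0.5600.

0.5600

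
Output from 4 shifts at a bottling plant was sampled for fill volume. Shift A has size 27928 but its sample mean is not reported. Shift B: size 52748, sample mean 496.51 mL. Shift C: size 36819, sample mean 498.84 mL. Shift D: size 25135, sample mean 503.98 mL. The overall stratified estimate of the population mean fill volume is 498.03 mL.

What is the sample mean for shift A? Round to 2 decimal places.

494.48

Σ Nₕx̄ₕ = N·μ, so 27928·x̄_A = 142630·498.03 − (52748·496.51 + 36819·498.84 + 25135·503.98).
= 71034018.9 − 57224236.74 = 13809782.16.
x̄_A = 13809782.16 / 27928 = 494.4780... → 494.48.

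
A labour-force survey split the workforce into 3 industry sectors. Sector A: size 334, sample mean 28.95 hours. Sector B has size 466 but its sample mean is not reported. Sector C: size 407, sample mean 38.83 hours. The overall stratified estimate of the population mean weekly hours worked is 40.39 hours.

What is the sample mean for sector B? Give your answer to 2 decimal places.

N = 334 + 466 + 407 = 1207.
Overall total = μ·N = 40.39·1207 = 48750.73.
Subtract the known strata: 334·28.95 + 407·38.83 = 25473.11.
Remaining total for sector B: 48750.73 − 25473.11 = 23277.62.
Divide by its size: 23277.62 / 466 = 49.9520... → 49.95.

49.95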